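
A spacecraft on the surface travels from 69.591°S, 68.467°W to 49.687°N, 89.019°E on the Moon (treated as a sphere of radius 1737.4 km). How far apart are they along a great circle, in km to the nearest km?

4772 km

Let φ₁ = -1.2146 rad, φ₂ = 0.8672 rad, and Δλ = 2.7486 rad.
Haversine: a = sin²(Δφ/2) + cos φ₁ cos φ₂ sin²(Δλ/2) = 0.7445 + (0.3487)(0.6470)(0.9619) = 0.96153.
Central angle c = 2·arcsin(√a) = 2.74678 rad.
Distance = R·c = 1737.4 × 2.7468 ≈ 4772 km.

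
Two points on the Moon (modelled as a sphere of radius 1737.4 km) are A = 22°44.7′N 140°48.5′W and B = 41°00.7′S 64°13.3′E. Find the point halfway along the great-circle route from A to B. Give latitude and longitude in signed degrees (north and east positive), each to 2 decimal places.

The central angle between A and B is δ = 2.6557 rad.
With f = 0.5, the slerp weights are sin((1−f)δ)/sin δ = 2.0784 and sin(fδ)/sin δ = 2.0784.
Weighted sum of the unit vectors: (2.0784)·(-0.7148,-0.5828,0.3866) + (2.0784)·(0.3282,0.6795,-0.6562) = (-0.8035, 0.2010, -0.5603).
Converting back: φ = atan2(z, √(x²+y²)) = -34.08°, λ = atan2(y, x) = 165.96°.

-34.08°, 165.96°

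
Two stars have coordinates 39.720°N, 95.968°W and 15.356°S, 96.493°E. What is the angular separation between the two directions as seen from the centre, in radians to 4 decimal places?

2.6758 rad

With latitudes φ₁ = 39.720°, φ₂ = -15.356° and longitude difference Δλ = -167.539°:
Haversine: a = sin²(Δφ/2) + cos φ₁ cos φ₂ sin²(Δλ/2) = 0.2138 + (0.7692)(0.9643)(0.9882) = 0.94674.
Central angle c = 2·arcsin(√a) = 2.67581 rad.
So the angular separation is 2.6758 rad.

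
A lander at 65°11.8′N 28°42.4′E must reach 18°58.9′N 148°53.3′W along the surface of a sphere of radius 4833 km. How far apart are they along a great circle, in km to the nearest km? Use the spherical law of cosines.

In radians: φ₁ = 1.1379, φ₂ = 0.3313, Δλ = -177.595° = -3.0996 rad.
cos c = sin φ₁ sin φ₂ + cos φ₁ cos φ₂ cos Δλ = (0.9078)(0.3253) + (0.4195)(0.9456)(-0.9991) = -0.10108,
so c = arccos(-0.10108) = 1.67205 rad.
Distance = R·c = 4833 × 1.6721 ≈ 8081 km.

8081 km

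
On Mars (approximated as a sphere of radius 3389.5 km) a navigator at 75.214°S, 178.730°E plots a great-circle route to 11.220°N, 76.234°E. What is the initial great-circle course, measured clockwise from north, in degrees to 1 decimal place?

260.8°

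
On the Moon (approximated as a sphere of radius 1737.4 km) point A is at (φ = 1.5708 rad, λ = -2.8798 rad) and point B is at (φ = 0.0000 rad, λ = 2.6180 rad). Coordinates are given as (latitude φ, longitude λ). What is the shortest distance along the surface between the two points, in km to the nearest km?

In radians: φ₁ = 1.5708, φ₂ = 0.0000, Δλ = -44.999° = -0.7854 rad.
cos c = sin φ₁ sin φ₂ + cos φ₁ cos φ₂ cos Δλ = (1.0000)(0.0000) + (-0.0000)(1.0000)(0.7071) = -0.00000,
so c = arccos(-0.00000) = 1.57080 rad.
Distance = R·c = 1737.4 × 1.5708 ≈ 2729 km.

2729 km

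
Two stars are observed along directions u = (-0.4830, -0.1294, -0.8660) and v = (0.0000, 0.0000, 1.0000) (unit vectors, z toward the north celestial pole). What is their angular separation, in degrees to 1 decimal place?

150.0°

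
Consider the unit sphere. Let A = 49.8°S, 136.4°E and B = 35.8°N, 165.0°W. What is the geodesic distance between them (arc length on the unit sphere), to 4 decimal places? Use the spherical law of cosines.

In radians: φ₁ = -0.8692, φ₂ = 0.6248, Δλ = 58.600° = 1.0228 rad.
cos c = sin φ₁ sin φ₂ + cos φ₁ cos φ₂ cos Δλ = (-0.7638)(0.5850) + (0.6455)(0.8111)(0.5210) = -0.17404,
so c = arccos(-0.17404) = 1.74572 rad.
On the unit sphere the arc length equals the central angle: 1.7457.

1.7457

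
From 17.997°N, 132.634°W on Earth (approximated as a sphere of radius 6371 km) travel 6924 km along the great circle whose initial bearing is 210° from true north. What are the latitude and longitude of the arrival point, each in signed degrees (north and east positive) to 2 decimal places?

-35.82°, -165.72°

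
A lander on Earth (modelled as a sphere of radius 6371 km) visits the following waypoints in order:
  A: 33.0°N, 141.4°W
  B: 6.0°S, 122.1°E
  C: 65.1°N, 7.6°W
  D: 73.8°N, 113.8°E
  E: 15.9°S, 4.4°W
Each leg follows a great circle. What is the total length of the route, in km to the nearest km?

39898 km

Leg A→B: central angle 1.7227 rad, distance 10975.5 km.
Leg B→C: central angle 1.9415 rad, distance 12369.4 km.
Leg C→D: central angle 0.6269 rad, distance 3994.2 km.
Leg D→E: central angle 1.9713 rad, distance 12559.1 km.
Total: 10975.5 + 12369.4 + 3994.2 + 12559.1 ≈ 39898 km.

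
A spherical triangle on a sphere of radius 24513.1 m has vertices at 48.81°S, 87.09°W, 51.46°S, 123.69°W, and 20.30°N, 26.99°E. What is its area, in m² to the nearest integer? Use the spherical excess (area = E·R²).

266779972 m²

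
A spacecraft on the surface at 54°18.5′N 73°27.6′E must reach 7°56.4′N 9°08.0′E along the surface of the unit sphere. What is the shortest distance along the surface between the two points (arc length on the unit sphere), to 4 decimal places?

1.1998

With latitudes φ₁ = 54.308°, φ₂ = 7.940° and longitude difference Δλ = -64.327°:
Haversine: a = sin²(Δφ/2) + cos φ₁ cos φ₂ sin²(Δλ/2) = 0.1550 + (0.5834)(0.9904)(0.2834) = 0.31874.
Central angle c = 2·arcsin(√a) = 1.19982 rad.
On the unit sphere the arc length equals the central angle: 1.1998.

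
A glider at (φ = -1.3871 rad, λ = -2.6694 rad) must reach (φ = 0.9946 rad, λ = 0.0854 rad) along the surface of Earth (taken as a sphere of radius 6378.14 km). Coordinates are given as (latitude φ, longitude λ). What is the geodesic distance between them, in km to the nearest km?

17414 km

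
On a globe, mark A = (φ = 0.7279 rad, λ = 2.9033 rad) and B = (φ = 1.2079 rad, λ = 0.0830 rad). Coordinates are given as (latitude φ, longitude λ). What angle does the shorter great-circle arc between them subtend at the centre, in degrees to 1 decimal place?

68.3°

Let φ₁ = 0.7279 rad, φ₂ = 1.2079 rad, and Δλ = -2.8203 rad.
cos c = sin φ₁ sin φ₂ + cos φ₁ cos φ₂ cos Δλ = (0.6653)(0.9349) + (0.7466)(0.3550)(-0.9488) = 0.37051,
so c = arccos(0.37051) = 1.19123 rad.
So the angular separation is 68.3°.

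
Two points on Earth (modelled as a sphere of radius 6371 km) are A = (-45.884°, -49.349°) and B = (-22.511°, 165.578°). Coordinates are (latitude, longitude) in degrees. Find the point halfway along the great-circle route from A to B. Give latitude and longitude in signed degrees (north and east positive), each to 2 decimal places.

The central angle between A and B is δ = 1.8259 rad.
With f = 0.5, the slerp weights are sin((1−f)δ)/sin δ = 0.8178 and sin(fδ)/sin δ = 0.8178.
Weighted sum of the unit vectors: (0.8178)·(0.4535,-0.5281,-0.7179) + (0.8178)·(-0.8947,0.2301,-0.3829) = (-0.3608, -0.2437, -0.9002).
Converting back: φ = atan2(z, √(x²+y²)) = -64.19°, λ = atan2(y, x) = -145.96°.

-64.19°, -145.96°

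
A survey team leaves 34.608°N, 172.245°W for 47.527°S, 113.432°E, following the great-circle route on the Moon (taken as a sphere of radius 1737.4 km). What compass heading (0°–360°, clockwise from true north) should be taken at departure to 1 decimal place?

With φ₁ = 0.6040, φ₂ = -0.8295, Δλ = -1.2972 rad, the forward-azimuth formula gives
θ = atan2( sin Δλ cos φ₂ , cos φ₁ sin φ₂ − sin φ₁ cos φ₂ cos Δλ ) = atan2(-0.6501, -0.7107) = -137.55°.
Adding 360° brings this into [0°, 360°): 222.5°.

222.5°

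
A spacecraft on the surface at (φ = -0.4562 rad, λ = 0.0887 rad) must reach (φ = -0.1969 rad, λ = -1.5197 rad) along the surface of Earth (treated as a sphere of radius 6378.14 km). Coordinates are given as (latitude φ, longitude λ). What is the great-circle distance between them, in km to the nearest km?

9680 km

In radians: φ₁ = -0.4562, φ₂ = -0.1969, Δλ = -92.155° = -1.6084 rad.
cos c = sin φ₁ sin φ₂ + cos φ₁ cos φ₂ cos Δλ = (-0.4405)(-0.1956) + (0.8977)(0.9807)(-0.0376) = 0.05308,
so c = arccos(0.05308) = 1.51769 rad.
Distance = R·c = 6378.14 × 1.5177 ≈ 9680 km.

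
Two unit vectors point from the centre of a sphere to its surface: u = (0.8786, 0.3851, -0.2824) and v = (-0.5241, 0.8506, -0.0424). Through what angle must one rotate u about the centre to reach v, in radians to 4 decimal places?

1.6920 rad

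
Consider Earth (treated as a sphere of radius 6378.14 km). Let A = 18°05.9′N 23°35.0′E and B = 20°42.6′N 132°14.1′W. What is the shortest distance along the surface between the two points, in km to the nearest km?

14975 km

Let φ₁ = 0.3159 rad, φ₂ = 0.3615 rad, and Δλ = -2.7195 rad.
cos c = sin φ₁ sin φ₂ + cos φ₁ cos φ₂ cos Δλ = (0.3106)(0.3536) + (0.9505)(0.9354)(-0.9123) = -0.70123,
so c = arccos(-0.70123) = 2.34792 rad.
Distance = R·c = 6378.14 × 2.3479 ≈ 14975 km.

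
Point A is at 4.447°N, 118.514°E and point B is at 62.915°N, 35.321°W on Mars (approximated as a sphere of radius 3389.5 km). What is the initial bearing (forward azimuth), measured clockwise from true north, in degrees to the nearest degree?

348°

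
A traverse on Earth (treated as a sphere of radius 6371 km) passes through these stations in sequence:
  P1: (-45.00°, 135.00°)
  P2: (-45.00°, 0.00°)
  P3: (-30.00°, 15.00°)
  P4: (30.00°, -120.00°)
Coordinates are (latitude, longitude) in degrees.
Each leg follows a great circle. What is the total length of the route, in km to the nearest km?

Leg P1→P2: central angle 1.4238 rad, distance 9071.2 km.
Leg P2→P3: central angle 0.3330 rad, distance 2121.7 km.
Leg P3→P4: central angle 2.4660 rad, distance 15710.8 km.
Total: 9071.2 + 2121.7 + 15710.8 ≈ 26904 km.

26904 km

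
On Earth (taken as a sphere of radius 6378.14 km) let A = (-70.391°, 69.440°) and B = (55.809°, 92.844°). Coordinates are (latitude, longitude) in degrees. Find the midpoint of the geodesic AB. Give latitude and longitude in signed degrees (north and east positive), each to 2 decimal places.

The central angle between A and B is δ = 2.2220 rad.
With f = 0.5, the slerp weights are sin((1−f)δ)/sin δ = 1.1267 and sin(fδ)/sin δ = 1.1267.
Weighted sum of the unit vectors: (1.1267)·(0.1179,0.3142,-0.9420) + (1.1267)·(-0.0279,0.5613,0.8272) = (0.1014, 0.9864, -0.1294).
Converting back: φ = atan2(z, √(x²+y²)) = -7.43°, λ = atan2(y, x) = 84.13°.

-7.43°, 84.13°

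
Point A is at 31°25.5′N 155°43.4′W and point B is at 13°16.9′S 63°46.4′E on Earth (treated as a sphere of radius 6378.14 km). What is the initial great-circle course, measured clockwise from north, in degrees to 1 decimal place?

With φ₁ = 0.5485, φ₂ = -0.2318, Δλ = -2.4522 rad, the forward-azimuth formula gives
θ = atan2( sin Δλ cos φ₂ , cos φ₁ sin φ₂ − sin φ₁ cos φ₂ cos Δλ ) = atan2(-0.6190, 0.1955) = -72.47°.
Adding 360° brings this into [0°, 360°): 287.5°.

287.5°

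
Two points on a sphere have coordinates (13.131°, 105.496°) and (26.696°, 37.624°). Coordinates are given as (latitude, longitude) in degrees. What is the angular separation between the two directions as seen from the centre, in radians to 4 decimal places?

1.1265 rad

With latitudes φ₁ = 13.131°, φ₂ = 26.696° and longitude difference Δλ = -67.872°:
Haversine: a = sin²(Δφ/2) + cos φ₁ cos φ₂ sin²(Δλ/2) = 0.0139 + (0.9739)(0.8934)(0.3117) = 0.28511.
Central angle c = 2·arcsin(√a) = 1.12654 rad.
So the angular separation is 1.1265 rad.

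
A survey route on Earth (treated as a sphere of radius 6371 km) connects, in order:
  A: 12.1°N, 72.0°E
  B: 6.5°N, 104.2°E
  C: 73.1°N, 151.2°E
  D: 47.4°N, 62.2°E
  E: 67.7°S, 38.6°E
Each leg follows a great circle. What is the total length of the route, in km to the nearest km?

Leg A→B: central angle 0.5627 rad, distance 3585.1 km.
Leg B→C: central angle 1.2605 rad, distance 8030.9 km.
Leg C→D: central angle 0.7845 rad, distance 4998.0 km.
Leg D→E: central angle 2.0327 rad, distance 12950.5 km.
Total: 3585.1 + 8030.9 + 4998.0 + 12950.5 ≈ 29565 km.

29565 km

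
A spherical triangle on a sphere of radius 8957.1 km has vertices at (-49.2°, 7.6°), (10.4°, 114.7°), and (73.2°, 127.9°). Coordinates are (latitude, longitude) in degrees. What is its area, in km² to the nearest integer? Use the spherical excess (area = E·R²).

165727748 km²

Side lengths (central angles): a = 1.1045, b = 2.5322, c = 1.9025 rad; semiperimeter s = 2.7696.
By l'Huilier's theorem, tan(E/4) = √[tan(s/2) tan((s−a)/2) tan((s−b)/2) tan((s−c)/2)], giving spherical excess E = 2.0657 rad.
Area = E·R² = 2.0657 × (8957.1)² ≈ 165727748 km².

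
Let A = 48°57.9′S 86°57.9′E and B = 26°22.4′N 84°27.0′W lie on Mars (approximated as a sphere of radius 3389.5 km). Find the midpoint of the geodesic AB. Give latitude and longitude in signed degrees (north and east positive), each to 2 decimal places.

Central angle δ = 2.7305 rad. Interpolating on the sphere with fraction f = 0.5:
P = [sin((1−f)δ)·A + sin(fδ)·B] / sin δ = 2.4496·A + 2.4496·B in Cartesian coordinates,
giving P = (0.2974, -0.5784, -0.7596), i.e. latitude -49.43°, longitude -62.79°.

-49.43°, -62.79°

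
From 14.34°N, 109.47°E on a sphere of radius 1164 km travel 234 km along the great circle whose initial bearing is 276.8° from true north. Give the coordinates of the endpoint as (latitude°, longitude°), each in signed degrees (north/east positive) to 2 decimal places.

15.40°, 97.60°

Angular distance δ = d/R = 234/1164 = 0.20103 rad; initial bearing θ = 4.8311 rad.
sin φ₂ = sin φ₁ cos δ + cos φ₁ sin δ cos θ = (0.2477)(0.9799) + (0.9688)(0.1997)(0.1184) = 0.2656, so φ₂ = 15.40°.
Δλ = atan2(sin θ sin δ cos φ₁, cos δ − sin φ₁ sin φ₂) = atan2(-0.1921, 0.9141) = -11.868°.
λ₂ = 109.470° − 11.868° = 97.60°.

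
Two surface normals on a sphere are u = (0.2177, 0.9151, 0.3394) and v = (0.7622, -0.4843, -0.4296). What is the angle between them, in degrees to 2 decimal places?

115.03°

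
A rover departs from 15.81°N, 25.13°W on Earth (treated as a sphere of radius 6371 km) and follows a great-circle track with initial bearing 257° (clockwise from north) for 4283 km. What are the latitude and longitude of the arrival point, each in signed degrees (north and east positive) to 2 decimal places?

Angular distance δ = d/R = 4283/6371 = 0.67226 rad; initial bearing θ = 4.4855 rad.
sin φ₂ = sin φ₁ cos δ + cos φ₁ sin δ cos θ = (0.2724)(0.7824) + (0.9622)(0.6228)(-0.2250) = 0.0784, so φ₂ = 4.50°.
Δλ = atan2(sin θ sin δ cos φ₁, cos δ − sin φ₁ sin φ₂) = atan2(-0.5838, 0.7611) = -37.493°.
λ₂ = -25.130° − 37.493° = -62.62°.

4.50°, -62.62°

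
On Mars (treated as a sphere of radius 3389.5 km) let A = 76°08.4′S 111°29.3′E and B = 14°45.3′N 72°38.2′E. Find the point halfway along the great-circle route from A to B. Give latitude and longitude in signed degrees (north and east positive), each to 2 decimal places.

-31.62°, 80.06°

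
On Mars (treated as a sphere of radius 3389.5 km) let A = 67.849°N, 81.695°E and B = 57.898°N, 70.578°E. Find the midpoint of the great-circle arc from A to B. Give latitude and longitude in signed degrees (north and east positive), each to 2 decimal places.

62.98°, 75.19°

Central angle δ = 0.1942 rad. Interpolating on the sphere with fraction f = 0.5:
P = [sin((1−f)δ)·A + sin(fδ)·B] / sin δ = 0.5024·A + 0.5024·B in Cartesian coordinates,
giving P = (0.1161, 0.4392, 0.8908), i.e. latitude 62.98°, longitude 75.19°.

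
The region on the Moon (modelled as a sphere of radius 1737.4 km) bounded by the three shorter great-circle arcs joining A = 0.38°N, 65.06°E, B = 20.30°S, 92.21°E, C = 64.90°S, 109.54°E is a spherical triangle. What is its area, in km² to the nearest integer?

604615 km²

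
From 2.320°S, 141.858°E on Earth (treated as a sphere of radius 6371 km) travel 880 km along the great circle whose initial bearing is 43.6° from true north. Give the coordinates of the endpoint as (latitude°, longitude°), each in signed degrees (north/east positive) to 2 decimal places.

Angular distance δ = d/R = 880/6371 = 0.13813 rad; initial bearing θ = 0.7610 rad.
sin φ₂ = sin φ₁ cos δ + cos φ₁ sin δ cos θ = (-0.0405)(0.9905) + (0.9992)(0.1377)(0.7242) = 0.0595, so φ₂ = 3.41°.
Δλ = atan2(sin θ sin δ cos φ₁, cos δ − sin φ₁ sin φ₂) = atan2(0.0949, 0.9929) = 5.458°.
λ₂ = 141.858° + 5.458° = 147.32°.

3.41°, 147.32°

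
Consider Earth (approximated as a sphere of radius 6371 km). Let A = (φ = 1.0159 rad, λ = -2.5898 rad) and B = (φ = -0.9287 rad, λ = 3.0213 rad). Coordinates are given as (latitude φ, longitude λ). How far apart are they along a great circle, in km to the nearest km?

With latitudes φ₁ = 58.207°, φ₂ = -53.211° and longitude difference Δλ = -38.508°:
cos c = sin φ₁ sin φ₂ + cos φ₁ cos φ₂ cos Δλ = (0.8500)(-0.8008) + (0.5269)(0.5989)(0.7825) = -0.43378,
so c = arccos(-0.43378) = 2.01948 rad.
Distance = R·c = 6371 × 2.0195 ≈ 12866 km.

12866 km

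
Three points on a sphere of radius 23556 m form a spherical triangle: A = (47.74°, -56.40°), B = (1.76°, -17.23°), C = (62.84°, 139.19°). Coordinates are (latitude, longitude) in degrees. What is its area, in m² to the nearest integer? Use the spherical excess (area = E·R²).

363704314 m²

Side lengths (central angles): a = 1.9723, b = 1.1995, c = 0.9958 rad; semiperimeter s = 2.0838.
By l'Huilier's theorem, tan(E/4) = √[tan(s/2) tan((s−a)/2) tan((s−b)/2) tan((s−c)/2)], giving spherical excess E = 0.6555 rad.
Area = E·R² = 0.6555 × (23556)² ≈ 363704314 m².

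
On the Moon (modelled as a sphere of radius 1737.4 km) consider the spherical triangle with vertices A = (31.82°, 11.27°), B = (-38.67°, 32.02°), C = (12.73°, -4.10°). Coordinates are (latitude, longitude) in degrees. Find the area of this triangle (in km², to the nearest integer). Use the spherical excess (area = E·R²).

Side lengths (central angles): a = 1.0730, b = 0.4144, c = 1.2756 rad; semiperimeter s = 1.3815.
By l'Huilier's theorem, tan(E/4) = √[tan(s/2) tan((s−a)/2) tan((s−b)/2) tan((s−c)/2)], giving spherical excess E = 0.2389 rad.
Area = E·R² = 0.2389 × (1737.4)² ≈ 721256 km².

721256 km²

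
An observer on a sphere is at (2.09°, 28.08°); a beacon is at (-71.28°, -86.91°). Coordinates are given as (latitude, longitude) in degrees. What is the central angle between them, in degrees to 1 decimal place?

99.8°

In radians: φ₁ = 0.0365, φ₂ = -1.2441, Δλ = -114.990° = -2.0070 rad.
Haversine: a = sin²(Δφ/2) + cos φ₁ cos φ₂ sin²(Δλ/2) = 0.3569 + (0.9993)(0.3209)(0.7112) = 0.58502.
Central angle c = 2·arcsin(√a) = 1.74166 rad.
So the angular separation is 99.8°.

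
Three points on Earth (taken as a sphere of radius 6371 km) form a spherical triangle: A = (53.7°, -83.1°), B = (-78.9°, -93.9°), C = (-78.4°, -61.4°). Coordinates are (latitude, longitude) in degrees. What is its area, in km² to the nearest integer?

10265600 km²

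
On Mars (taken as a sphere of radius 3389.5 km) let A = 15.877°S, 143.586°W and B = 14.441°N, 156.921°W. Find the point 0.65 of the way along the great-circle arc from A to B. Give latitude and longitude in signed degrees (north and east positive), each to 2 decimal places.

The central angle between A and B is δ = 0.5770 rad.
With f = 0.65, the slerp weights are sin((1−f)δ)/sin δ = 0.3677 and sin(fδ)/sin δ = 0.6715.
Weighted sum of the unit vectors: (0.3677)·(-0.7740,-0.5710,-0.2736) + (0.6715)·(-0.8909,-0.3796,0.2494) = (-0.8829, -0.4649, 0.0669).
Converting back: φ = atan2(z, √(x²+y²)) = 3.83°, λ = atan2(y, x) = -152.23°.

3.83°, -152.23°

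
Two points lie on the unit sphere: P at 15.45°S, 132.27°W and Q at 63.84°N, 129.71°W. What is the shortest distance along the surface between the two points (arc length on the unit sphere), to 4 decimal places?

Let φ₁ = -0.2697 rad, φ₂ = 1.1142 rad, and Δλ = 0.0447 rad.
cos c = sin φ₁ sin φ₂ + cos φ₁ cos φ₂ cos Δλ = (-0.2664)(0.8976) + (0.9639)(0.4409)(0.9990) = 0.18541,
so c = arccos(0.18541) = 1.38430 rad.
On the unit sphere the arc length equals the central angle: 1.3843.

1.3843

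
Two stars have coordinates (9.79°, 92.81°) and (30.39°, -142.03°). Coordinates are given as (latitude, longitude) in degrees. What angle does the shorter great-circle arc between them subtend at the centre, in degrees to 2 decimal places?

In radians: φ₁ = 0.1709, φ₂ = 0.5304, Δλ = 125.160° = 2.1845 rad.
Haversine: a = sin²(Δφ/2) + cos φ₁ cos φ₂ sin²(Δλ/2) = 0.0320 + (0.9854)(0.8626)(0.7879) = 0.70174.
Central angle c = 2·arcsin(√a) = 1.98612 rad.
So the angular separation is 113.80°.

113.80°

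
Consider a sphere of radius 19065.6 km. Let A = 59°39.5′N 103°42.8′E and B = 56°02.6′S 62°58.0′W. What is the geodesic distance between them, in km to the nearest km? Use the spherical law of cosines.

57255 km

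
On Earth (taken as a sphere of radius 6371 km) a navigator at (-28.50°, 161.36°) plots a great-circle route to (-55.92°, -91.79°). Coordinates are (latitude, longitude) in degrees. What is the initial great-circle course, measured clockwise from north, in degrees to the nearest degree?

With φ₁ = -0.4974, φ₂ = -0.9760, Δλ = 1.8649 rad, the forward-azimuth formula gives
θ = atan2( sin Δλ cos φ₂ , cos φ₁ sin φ₂ − sin φ₁ cos φ₂ cos Δλ ) = atan2(0.5363, -0.8054) = 146.34°.
So the initial bearing is 146°.

146°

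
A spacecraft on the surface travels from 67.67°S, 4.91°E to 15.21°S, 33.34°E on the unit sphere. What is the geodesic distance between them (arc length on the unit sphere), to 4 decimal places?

In radians: φ₁ = -1.1811, φ₂ = -0.2655, Δλ = 28.430° = 0.4962 rad.
cos c = sin φ₁ sin φ₂ + cos φ₁ cos φ₂ cos Δλ = (-0.9250)(-0.2624) + (0.3799)(0.9650)(0.8794) = 0.56510,
so c = arccos(0.56510) = 0.97024 rad.
On the unit sphere the arc length equals the central angle: 0.9702.

0.9702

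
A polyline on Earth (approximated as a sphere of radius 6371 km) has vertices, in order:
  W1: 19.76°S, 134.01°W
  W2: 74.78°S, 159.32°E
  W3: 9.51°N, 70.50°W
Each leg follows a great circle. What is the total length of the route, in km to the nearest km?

Leg W1→W2: central angle 1.1329 rad, distance 7217.5 km.
Leg W2→W3: central angle 1.9034 rad, distance 12126.4 km.
Total: 7217.5 + 12126.4 ≈ 19344 km.

19344 km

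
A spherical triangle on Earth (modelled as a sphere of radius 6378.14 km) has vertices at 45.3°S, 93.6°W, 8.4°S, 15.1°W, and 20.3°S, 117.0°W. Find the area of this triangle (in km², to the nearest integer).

15245558 km²

Side lengths (central angles): a = 1.7119, b = 0.5509, c = 1.3258 rad; semiperimeter s = 1.7943.
By l'Huilier's theorem, tan(E/4) = √[tan(s/2) tan((s−a)/2) tan((s−b)/2) tan((s−c)/2)], giving spherical excess E = 0.3748 rad.
Area = E·R² = 0.3748 × (6378.14)² ≈ 15245558 km².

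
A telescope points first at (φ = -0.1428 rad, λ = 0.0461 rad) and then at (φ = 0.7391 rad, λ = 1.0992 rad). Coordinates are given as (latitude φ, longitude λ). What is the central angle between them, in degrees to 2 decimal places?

74.56°

With latitudes φ₁ = -8.182°, φ₂ = 42.347° and longitude difference Δλ = 60.338°:
Haversine: a = sin²(Δφ/2) + cos φ₁ cos φ₂ sin²(Δλ/2) = 0.1822 + (0.9898)(0.7391)(0.2526) = 0.36692.
Central angle c = 2·arcsin(√a) = 1.30139 rad.
So the angular separation is 74.56°.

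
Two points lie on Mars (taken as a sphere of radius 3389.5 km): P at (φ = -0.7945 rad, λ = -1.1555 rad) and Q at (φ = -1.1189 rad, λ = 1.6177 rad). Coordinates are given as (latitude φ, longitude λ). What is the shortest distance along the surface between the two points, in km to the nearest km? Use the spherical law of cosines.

In radians: φ₁ = -0.7945, φ₂ = -1.1189, Δλ = 158.893° = 2.7732 rad.
cos c = sin φ₁ sin φ₂ + cos φ₁ cos φ₂ cos Δλ = (-0.7135)(-0.8996) + (0.7006)(0.4367)(-0.9329) = 0.35647,
so c = arccos(0.35647) = 1.20631 rad.
Distance = R·c = 3389.5 × 1.2063 ≈ 4089 km.

4089 km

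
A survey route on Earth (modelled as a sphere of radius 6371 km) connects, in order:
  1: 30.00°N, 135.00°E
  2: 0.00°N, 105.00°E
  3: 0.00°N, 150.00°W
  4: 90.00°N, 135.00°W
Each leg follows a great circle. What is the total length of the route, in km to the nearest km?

26288 km

Leg 1→2: central angle 0.7227 rad, distance 4604.5 km.
Leg 2→3: central angle 1.8326 rad, distance 11675.5 km.
Leg 3→4: central angle 1.5708 rad, distance 10007.5 km.
Total: 4604.5 + 11675.5 + 10007.5 ≈ 26288 km.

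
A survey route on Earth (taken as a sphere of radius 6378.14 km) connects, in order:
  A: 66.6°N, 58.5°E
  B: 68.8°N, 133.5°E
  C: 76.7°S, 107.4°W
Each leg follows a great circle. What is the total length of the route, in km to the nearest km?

Leg A→B: central angle 0.4672 rad, distance 2980.1 km.
Leg B→C: central angle 2.8170 rad, distance 17967.1 km.
Total: 2980.1 + 17967.1 ≈ 20947 km.

20947 km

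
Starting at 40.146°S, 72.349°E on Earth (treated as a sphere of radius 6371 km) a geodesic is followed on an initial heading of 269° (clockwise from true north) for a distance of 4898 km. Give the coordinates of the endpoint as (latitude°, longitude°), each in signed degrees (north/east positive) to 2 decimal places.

-28.21°, 20.27°

Angular distance δ = d/R = 4898/6371 = 0.76880 rad; initial bearing θ = 4.6949 rad.
sin φ₂ = sin φ₁ cos δ + cos φ₁ sin δ cos θ = (-0.6447)(0.7187) + (0.7644)(0.6953)(-0.0175) = -0.4727, so φ₂ = -28.21°.
Δλ = atan2(sin θ sin δ cos φ₁, cos δ − sin φ₁ sin φ₂) = atan2(-0.5314, 0.4140) = -52.078°.
λ₂ = 72.349° − 52.078° = 20.27°.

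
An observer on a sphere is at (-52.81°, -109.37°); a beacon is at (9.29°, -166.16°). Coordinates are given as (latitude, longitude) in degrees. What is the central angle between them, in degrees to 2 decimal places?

78.57°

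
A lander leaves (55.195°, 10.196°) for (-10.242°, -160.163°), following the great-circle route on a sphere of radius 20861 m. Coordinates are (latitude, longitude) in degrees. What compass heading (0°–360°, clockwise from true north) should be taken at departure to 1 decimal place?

346.7°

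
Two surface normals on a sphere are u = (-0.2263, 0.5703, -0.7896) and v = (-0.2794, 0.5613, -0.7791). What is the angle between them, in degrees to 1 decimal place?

u·v = 0.9985; |u| = 1.0000, |v| = 1.0001.
cos θ = (u·v)/(|u||v|) = 0.9985, so θ = 3.1°.

3.1°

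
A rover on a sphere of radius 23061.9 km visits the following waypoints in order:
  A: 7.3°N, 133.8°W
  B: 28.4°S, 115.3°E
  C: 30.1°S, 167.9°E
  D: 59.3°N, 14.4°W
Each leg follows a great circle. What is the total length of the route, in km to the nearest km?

Leg A→B: central angle 1.9516 rad, distance 45008.3 km.
Leg B→C: central angle 0.7943 rad, distance 18318.8 km.
Leg C→D: central angle 2.6312 rad, distance 60681.1 km.
Total: 45008.3 + 18318.8 + 60681.1 ≈ 124008 km.

124008 km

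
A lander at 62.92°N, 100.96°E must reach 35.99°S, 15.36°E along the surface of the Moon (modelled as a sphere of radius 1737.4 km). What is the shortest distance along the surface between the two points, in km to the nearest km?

3629 km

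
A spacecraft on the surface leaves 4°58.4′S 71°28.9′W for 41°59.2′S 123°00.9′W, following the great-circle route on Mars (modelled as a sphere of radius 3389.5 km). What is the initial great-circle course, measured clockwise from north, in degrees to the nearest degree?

223°

Δλ = -51.533° = -0.8994 rad.
y = sin Δλ · cos φ₂ = (-0.7830)(0.7433) = -0.5820
x = cos φ₁ sin φ₂ − sin φ₁ cos φ₂ cos Δλ = (0.9962)(-0.6690) − (-0.0867)(0.7433)(0.6221) = -0.6264
θ = atan2(y, x) = -137.10°; adding 360° gives 223°.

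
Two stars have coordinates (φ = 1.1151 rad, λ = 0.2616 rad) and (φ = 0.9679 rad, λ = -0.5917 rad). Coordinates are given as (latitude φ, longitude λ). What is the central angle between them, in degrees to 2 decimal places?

25.35°

With latitudes φ₁ = 63.891°, φ₂ = 55.457° and longitude difference Δλ = -48.890°:
Haversine: a = sin²(Δφ/2) + cos φ₁ cos φ₂ sin²(Δλ/2) = 0.0054 + (0.4401)(0.5670)(0.1712) = 0.04814.
Central angle c = 2·arcsin(√a) = 0.44242 rad.
So the angular separation is 25.35°.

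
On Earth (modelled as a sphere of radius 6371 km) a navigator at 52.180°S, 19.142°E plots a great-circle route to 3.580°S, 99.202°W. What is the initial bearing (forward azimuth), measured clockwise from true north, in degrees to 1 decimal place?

Δλ = -118.344° = -2.0655 rad.
y = sin Δλ · cos φ₂ = (-0.8801)(0.9980) = -0.8784
x = cos φ₁ sin φ₂ − sin φ₁ cos φ₂ cos Δλ = (0.6132)(-0.0624) − (-0.7899)(0.9980)(-0.4748) = -0.4126
θ = atan2(y, x) = -115.16°; adding 360° gives 244.8°.

244.8°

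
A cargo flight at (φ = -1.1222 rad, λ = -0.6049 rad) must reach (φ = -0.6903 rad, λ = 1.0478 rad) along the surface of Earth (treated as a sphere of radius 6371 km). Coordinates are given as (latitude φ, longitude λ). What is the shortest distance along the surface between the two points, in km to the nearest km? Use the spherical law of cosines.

6325 km

With latitudes φ₁ = -64.297°, φ₂ = -39.551° and longitude difference Δλ = 94.693°:
cos c = sin φ₁ sin φ₂ + cos φ₁ cos φ₂ cos Δλ = (-0.9011)(-0.6368) + (0.4337)(0.7711)(-0.0818) = 0.54641,
so c = arccos(0.54641) = 0.99273 rad.
Distance = R·c = 6371 × 0.9927 ≈ 6325 km.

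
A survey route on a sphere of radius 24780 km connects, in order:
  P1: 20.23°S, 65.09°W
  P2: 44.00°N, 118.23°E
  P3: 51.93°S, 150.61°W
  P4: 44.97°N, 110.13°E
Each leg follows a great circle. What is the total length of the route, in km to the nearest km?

176733 km

Leg P1→P2: central angle 2.7239 rad, distance 67498.9 km.
Leg P2→P3: central angle 2.1602 rad, distance 53529.4 km.
Leg P3→P4: central angle 2.2480 rad, distance 55704.4 km.
Total: 67498.9 + 53529.4 + 55704.4 ≈ 176733 km.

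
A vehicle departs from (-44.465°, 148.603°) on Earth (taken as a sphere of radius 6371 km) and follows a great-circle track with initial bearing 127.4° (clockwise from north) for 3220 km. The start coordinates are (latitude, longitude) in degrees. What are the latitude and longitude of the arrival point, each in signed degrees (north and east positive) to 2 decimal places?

Angular distance δ = d/R = 3220/6371 = 0.50542 rad; initial bearing θ = 2.2235 rad.
sin φ₂ = sin φ₁ cos δ + cos φ₁ sin δ cos θ = (-0.7005)(0.8750) + (0.7137)(0.4842)(-0.6074) = -0.8228, so φ₂ = -55.36°.
Δλ = atan2(sin θ sin δ cos φ₁, cos δ − sin φ₁ sin φ₂) = atan2(0.2745, 0.2986) = 42.588°.
λ₂ = 148.603° + 42.588° = 191.19° → -168.81° after wrapping to (−180°, 180°].

-55.36°, -168.81°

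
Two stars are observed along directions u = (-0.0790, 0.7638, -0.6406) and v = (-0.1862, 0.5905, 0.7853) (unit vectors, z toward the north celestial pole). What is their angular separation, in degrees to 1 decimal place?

92.1°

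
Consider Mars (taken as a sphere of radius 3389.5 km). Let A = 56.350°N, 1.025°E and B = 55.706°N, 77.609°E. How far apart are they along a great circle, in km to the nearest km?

2397 km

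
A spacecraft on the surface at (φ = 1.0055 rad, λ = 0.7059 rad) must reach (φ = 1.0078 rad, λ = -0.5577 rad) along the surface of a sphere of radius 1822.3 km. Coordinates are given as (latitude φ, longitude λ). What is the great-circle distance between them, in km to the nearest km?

1171 km

Let φ₁ = 1.0055 rad, φ₂ = 1.0078 rad, and Δλ = -1.2636 rad.
Haversine: a = sin²(Δφ/2) + cos φ₁ cos φ₂ sin²(Δλ/2) = 0.0000 + (0.5357)(0.5337)(0.3488) = 0.09972.
Central angle c = 2·arcsin(√a) = 0.64258 rad.
Distance = R·c = 1822.3 × 0.6426 ≈ 1171 km.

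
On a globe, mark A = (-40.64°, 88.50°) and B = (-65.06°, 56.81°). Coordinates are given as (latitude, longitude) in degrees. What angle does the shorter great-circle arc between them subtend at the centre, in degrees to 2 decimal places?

Let φ₁ = -0.7093 rad, φ₂ = -1.1355 rad, and Δλ = -0.5531 rad.
cos c = sin φ₁ sin φ₂ + cos φ₁ cos φ₂ cos Δλ = (-0.6513)(-0.9067) + (0.7588)(0.4217)(0.8509) = 0.86283,
so c = arccos(0.86283) = 0.52995 rad.
So the angular separation is 30.36°.

30.36°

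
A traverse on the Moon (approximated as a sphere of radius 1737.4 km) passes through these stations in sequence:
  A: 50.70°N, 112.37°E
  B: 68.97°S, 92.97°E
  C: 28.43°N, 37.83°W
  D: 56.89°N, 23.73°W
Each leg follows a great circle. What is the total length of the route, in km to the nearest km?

8529 km

Leg A→B: central angle 2.1036 rad, distance 3654.7 km.
Leg B→C: central angle 2.2791 rad, distance 3959.8 km.
Leg C→D: central angle 0.5263 rad, distance 914.4 km.
Total: 3654.7 + 3959.8 + 914.4 ≈ 8529 km.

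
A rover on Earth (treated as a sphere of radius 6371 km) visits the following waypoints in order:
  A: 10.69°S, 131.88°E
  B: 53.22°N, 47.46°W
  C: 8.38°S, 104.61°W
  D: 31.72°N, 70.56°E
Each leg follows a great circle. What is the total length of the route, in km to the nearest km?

Leg A→B: central angle 2.3992 rad, distance 15285.6 km.
Leg B→C: central angle 1.3648 rad, distance 8694.8 km.
Leg C→D: central angle 2.7268 rad, distance 17372.2 km.
Total: 15285.6 + 8694.8 + 17372.2 ≈ 41353 km.

41353 km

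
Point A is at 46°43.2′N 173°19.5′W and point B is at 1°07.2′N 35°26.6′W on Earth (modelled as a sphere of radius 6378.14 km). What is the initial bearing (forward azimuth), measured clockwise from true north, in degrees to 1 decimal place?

50.5°

Δλ = 137.882° = 2.4065 rad.
y = sin Δλ · cos φ₂ = (0.6707)(0.9998) = 0.6705
x = cos φ₁ sin φ₂ − sin φ₁ cos φ₂ cos Δλ = (0.6856)(0.0195) − (0.7280)(0.9998)(-0.7418) = 0.5533
θ = atan2(y, x) = 50.47°, so the bearing is 50.5°.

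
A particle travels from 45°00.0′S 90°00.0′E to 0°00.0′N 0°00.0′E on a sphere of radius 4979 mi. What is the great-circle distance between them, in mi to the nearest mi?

7821 mi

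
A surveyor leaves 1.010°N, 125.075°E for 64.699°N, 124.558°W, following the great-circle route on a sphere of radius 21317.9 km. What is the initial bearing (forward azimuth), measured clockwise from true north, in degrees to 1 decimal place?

23.8°

With φ₁ = 0.0176, φ₂ = 1.1292, Δλ = 1.9263 rad, the forward-azimuth formula gives
θ = atan2( sin Δλ cos φ₂ , cos φ₁ sin φ₂ − sin φ₁ cos φ₂ cos Δλ ) = atan2(0.4007, 0.9066) = 23.84°.
So the initial bearing is 23.8°.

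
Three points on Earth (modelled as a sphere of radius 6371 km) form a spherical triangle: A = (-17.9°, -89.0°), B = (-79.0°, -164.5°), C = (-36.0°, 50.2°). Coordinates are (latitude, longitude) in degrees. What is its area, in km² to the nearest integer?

Side lengths (central angles): a = 1.1039, b = 1.9846, c = 1.2162 rad; semiperimeter s = 2.1524.
By l'Huilier's theorem, tan(E/4) = √[tan(s/2) tan((s−a)/2) tan((s−b)/2) tan((s−c)/2)], giving spherical excess E = 0.8413 rad.
Area = E·R² = 0.8413 × (6371)² ≈ 34149041 km².

34149041 km²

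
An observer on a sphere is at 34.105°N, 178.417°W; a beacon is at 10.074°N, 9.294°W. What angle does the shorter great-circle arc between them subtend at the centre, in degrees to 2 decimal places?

In radians: φ₁ = 0.5952, φ₂ = 0.1758, Δλ = 169.123° = 2.9518 rad.
cos c = sin φ₁ sin φ₂ + cos φ₁ cos φ₂ cos Δλ = (0.5607)(0.1749) + (0.8280)(0.9846)(-0.9820) = -0.70252,
so c = arccos(-0.70252) = 2.34973 rad.
So the angular separation is 134.63°.

134.63°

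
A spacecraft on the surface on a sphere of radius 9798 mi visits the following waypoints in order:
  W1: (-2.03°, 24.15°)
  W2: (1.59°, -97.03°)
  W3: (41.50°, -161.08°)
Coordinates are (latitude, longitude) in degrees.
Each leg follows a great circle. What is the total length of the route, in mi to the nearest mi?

32657 mi

Leg W1→W2: central angle 2.1155 rad, distance 20727.9 mi.
Leg W2→W3: central angle 1.2175 rad, distance 11929.1 mi.
Total: 20727.9 + 11929.1 ≈ 32657 mi.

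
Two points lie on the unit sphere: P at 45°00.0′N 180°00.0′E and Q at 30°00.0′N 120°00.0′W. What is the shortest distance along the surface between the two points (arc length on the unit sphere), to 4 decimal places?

0.8503

In radians: φ₁ = 0.7854, φ₂ = 0.5236, Δλ = 60.000° = 1.0472 rad.
cos c = sin φ₁ sin φ₂ + cos φ₁ cos φ₂ cos Δλ = (0.7071)(0.5000) + (0.7071)(0.8660)(0.5000) = 0.65974,
so c = arccos(0.65974) = 0.85032 rad.
On the unit sphere the arc length equals the central angle: 0.8503.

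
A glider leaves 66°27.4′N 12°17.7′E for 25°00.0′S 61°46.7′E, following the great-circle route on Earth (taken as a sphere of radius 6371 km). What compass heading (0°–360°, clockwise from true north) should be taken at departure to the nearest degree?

136°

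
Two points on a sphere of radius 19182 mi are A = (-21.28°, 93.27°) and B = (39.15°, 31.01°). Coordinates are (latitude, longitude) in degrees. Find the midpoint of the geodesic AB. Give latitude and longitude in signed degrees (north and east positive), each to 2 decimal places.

The central angle between A and B is δ = 1.4634 rad.
With f = 0.5, the slerp weights are sin((1−f)δ)/sin δ = 0.6720 and sin(fδ)/sin δ = 0.6720.
Weighted sum of the unit vectors: (0.6720)·(-0.0532,0.9303,-0.3629) + (0.6720)·(0.6647,0.3995,0.6314) = (0.4109, 0.8936, 0.1804).
Converting back: φ = atan2(z, √(x²+y²)) = 10.39°, λ = atan2(y, x) = 65.31°.

10.39°, 65.31°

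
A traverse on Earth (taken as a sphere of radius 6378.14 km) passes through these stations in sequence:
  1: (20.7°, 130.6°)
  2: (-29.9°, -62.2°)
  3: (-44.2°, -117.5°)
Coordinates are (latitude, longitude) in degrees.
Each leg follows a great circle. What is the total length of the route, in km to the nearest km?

23455 km

Leg 1→2: central angle 2.8839 rad, distance 18394.0 km.
Leg 2→3: central angle 0.7935 rad, distance 5061.3 km.
Total: 18394.0 + 5061.3 ≈ 23455 km.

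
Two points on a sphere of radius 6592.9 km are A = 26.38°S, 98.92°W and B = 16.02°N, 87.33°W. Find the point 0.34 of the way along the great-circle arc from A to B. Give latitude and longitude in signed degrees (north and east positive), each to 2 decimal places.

Central angle δ = 0.7657 rad. Interpolating on the sphere with fraction f = 0.34:
P = [sin((1−f)δ)·A + sin(fδ)·B] / sin δ = 0.6985·A + 0.3714·B in Cartesian coordinates,
giving P = (-0.0804, -0.9748, -0.2079), i.e. latitude -12.00°, longitude -94.72°.

-12.00°, -94.72°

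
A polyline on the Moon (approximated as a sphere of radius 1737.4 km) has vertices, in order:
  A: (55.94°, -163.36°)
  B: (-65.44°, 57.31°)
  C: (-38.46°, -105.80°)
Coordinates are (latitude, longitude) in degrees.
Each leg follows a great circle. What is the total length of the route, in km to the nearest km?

Leg A→B: central angle 2.7654 rad, distance 4804.6 km.
Leg B→C: central angle 1.3137 rad, distance 2282.4 km.
Total: 4804.6 + 2282.4 ≈ 7087 km.

7087 km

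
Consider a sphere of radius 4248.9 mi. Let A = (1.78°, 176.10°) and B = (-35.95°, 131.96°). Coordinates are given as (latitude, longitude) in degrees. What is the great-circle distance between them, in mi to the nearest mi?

4136 mi

In radians: φ₁ = 0.0311, φ₂ = -0.6274, Δλ = -44.140° = -0.7704 rad.
cos c = sin φ₁ sin φ₂ + cos φ₁ cos φ₂ cos Δλ = (0.0311)(-0.5871) + (0.9995)(0.8095)(0.7176) = 0.56243,
so c = arccos(0.56243) = 0.97347 rad.
Distance = R·c = 4248.9 × 0.9735 ≈ 4136 mi.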